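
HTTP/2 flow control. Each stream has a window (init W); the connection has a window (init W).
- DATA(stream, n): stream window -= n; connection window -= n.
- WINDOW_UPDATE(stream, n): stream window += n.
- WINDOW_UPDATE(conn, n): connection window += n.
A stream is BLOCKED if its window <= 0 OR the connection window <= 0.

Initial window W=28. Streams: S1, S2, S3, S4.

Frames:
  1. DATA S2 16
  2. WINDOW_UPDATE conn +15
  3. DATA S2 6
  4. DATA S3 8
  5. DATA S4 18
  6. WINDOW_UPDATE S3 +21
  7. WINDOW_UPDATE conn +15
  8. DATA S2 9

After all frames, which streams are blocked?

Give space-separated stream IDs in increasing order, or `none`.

Answer: S2

Derivation:
Op 1: conn=12 S1=28 S2=12 S3=28 S4=28 blocked=[]
Op 2: conn=27 S1=28 S2=12 S3=28 S4=28 blocked=[]
Op 3: conn=21 S1=28 S2=6 S3=28 S4=28 blocked=[]
Op 4: conn=13 S1=28 S2=6 S3=20 S4=28 blocked=[]
Op 5: conn=-5 S1=28 S2=6 S3=20 S4=10 blocked=[1, 2, 3, 4]
Op 6: conn=-5 S1=28 S2=6 S3=41 S4=10 blocked=[1, 2, 3, 4]
Op 7: conn=10 S1=28 S2=6 S3=41 S4=10 blocked=[]
Op 8: conn=1 S1=28 S2=-3 S3=41 S4=10 blocked=[2]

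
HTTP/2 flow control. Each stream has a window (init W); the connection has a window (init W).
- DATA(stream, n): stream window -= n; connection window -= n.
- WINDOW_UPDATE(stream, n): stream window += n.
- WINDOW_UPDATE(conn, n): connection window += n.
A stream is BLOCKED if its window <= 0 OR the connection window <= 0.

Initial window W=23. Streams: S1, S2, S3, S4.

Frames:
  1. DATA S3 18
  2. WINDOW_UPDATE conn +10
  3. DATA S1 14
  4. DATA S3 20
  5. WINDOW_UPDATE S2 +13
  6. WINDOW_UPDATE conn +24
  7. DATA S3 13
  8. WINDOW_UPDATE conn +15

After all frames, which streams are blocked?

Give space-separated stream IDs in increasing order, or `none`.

Answer: S3

Derivation:
Op 1: conn=5 S1=23 S2=23 S3=5 S4=23 blocked=[]
Op 2: conn=15 S1=23 S2=23 S3=5 S4=23 blocked=[]
Op 3: conn=1 S1=9 S2=23 S3=5 S4=23 blocked=[]
Op 4: conn=-19 S1=9 S2=23 S3=-15 S4=23 blocked=[1, 2, 3, 4]
Op 5: conn=-19 S1=9 S2=36 S3=-15 S4=23 blocked=[1, 2, 3, 4]
Op 6: conn=5 S1=9 S2=36 S3=-15 S4=23 blocked=[3]
Op 7: conn=-8 S1=9 S2=36 S3=-28 S4=23 blocked=[1, 2, 3, 4]
Op 8: conn=7 S1=9 S2=36 S3=-28 S4=23 blocked=[3]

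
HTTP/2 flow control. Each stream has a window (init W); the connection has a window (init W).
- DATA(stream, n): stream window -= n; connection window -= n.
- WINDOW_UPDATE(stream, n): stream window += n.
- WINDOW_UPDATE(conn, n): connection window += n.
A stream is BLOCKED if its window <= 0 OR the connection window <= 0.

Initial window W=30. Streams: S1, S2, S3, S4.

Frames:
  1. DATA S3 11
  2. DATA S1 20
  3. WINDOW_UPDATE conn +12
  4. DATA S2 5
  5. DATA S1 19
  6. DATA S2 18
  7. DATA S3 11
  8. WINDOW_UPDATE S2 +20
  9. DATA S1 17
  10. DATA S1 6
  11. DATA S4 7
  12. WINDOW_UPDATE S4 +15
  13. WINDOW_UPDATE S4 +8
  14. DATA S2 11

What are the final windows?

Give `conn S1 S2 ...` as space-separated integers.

Answer: -83 -32 16 8 46

Derivation:
Op 1: conn=19 S1=30 S2=30 S3=19 S4=30 blocked=[]
Op 2: conn=-1 S1=10 S2=30 S3=19 S4=30 blocked=[1, 2, 3, 4]
Op 3: conn=11 S1=10 S2=30 S3=19 S4=30 blocked=[]
Op 4: conn=6 S1=10 S2=25 S3=19 S4=30 blocked=[]
Op 5: conn=-13 S1=-9 S2=25 S3=19 S4=30 blocked=[1, 2, 3, 4]
Op 6: conn=-31 S1=-9 S2=7 S3=19 S4=30 blocked=[1, 2, 3, 4]
Op 7: conn=-42 S1=-9 S2=7 S3=8 S4=30 blocked=[1, 2, 3, 4]
Op 8: conn=-42 S1=-9 S2=27 S3=8 S4=30 blocked=[1, 2, 3, 4]
Op 9: conn=-59 S1=-26 S2=27 S3=8 S4=30 blocked=[1, 2, 3, 4]
Op 10: conn=-65 S1=-32 S2=27 S3=8 S4=30 blocked=[1, 2, 3, 4]
Op 11: conn=-72 S1=-32 S2=27 S3=8 S4=23 blocked=[1, 2, 3, 4]
Op 12: conn=-72 S1=-32 S2=27 S3=8 S4=38 blocked=[1, 2, 3, 4]
Op 13: conn=-72 S1=-32 S2=27 S3=8 S4=46 blocked=[1, 2, 3, 4]
Op 14: conn=-83 S1=-32 S2=16 S3=8 S4=46 blocked=[1, 2, 3, 4]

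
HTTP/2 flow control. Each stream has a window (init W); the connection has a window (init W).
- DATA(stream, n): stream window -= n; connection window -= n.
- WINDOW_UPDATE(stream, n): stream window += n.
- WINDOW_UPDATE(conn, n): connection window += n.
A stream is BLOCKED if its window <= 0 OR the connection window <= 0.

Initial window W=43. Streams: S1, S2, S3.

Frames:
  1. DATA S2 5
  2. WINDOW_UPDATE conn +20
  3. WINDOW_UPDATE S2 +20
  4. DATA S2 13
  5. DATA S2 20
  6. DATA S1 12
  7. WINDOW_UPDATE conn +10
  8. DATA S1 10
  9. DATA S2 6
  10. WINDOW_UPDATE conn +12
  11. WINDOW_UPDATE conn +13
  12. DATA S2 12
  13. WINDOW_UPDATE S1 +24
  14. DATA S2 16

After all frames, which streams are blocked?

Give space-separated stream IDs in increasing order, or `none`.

Op 1: conn=38 S1=43 S2=38 S3=43 blocked=[]
Op 2: conn=58 S1=43 S2=38 S3=43 blocked=[]
Op 3: conn=58 S1=43 S2=58 S3=43 blocked=[]
Op 4: conn=45 S1=43 S2=45 S3=43 blocked=[]
Op 5: conn=25 S1=43 S2=25 S3=43 blocked=[]
Op 6: conn=13 S1=31 S2=25 S3=43 blocked=[]
Op 7: conn=23 S1=31 S2=25 S3=43 blocked=[]
Op 8: conn=13 S1=21 S2=25 S3=43 blocked=[]
Op 9: conn=7 S1=21 S2=19 S3=43 blocked=[]
Op 10: conn=19 S1=21 S2=19 S3=43 blocked=[]
Op 11: conn=32 S1=21 S2=19 S3=43 blocked=[]
Op 12: conn=20 S1=21 S2=7 S3=43 blocked=[]
Op 13: conn=20 S1=45 S2=7 S3=43 blocked=[]
Op 14: conn=4 S1=45 S2=-9 S3=43 blocked=[2]

Answer: S2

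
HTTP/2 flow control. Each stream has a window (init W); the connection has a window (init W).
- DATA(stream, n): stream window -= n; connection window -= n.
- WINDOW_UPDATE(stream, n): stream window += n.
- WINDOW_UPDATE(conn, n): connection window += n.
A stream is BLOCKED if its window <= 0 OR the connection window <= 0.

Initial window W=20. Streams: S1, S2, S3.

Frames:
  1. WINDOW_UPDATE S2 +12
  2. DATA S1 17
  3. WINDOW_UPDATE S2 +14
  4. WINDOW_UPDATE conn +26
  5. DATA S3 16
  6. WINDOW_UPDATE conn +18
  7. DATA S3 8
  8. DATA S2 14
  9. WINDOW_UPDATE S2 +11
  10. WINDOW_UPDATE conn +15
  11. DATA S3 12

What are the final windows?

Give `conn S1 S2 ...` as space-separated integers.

Answer: 12 3 43 -16

Derivation:
Op 1: conn=20 S1=20 S2=32 S3=20 blocked=[]
Op 2: conn=3 S1=3 S2=32 S3=20 blocked=[]
Op 3: conn=3 S1=3 S2=46 S3=20 blocked=[]
Op 4: conn=29 S1=3 S2=46 S3=20 blocked=[]
Op 5: conn=13 S1=3 S2=46 S3=4 blocked=[]
Op 6: conn=31 S1=3 S2=46 S3=4 blocked=[]
Op 7: conn=23 S1=3 S2=46 S3=-4 blocked=[3]
Op 8: conn=9 S1=3 S2=32 S3=-4 blocked=[3]
Op 9: conn=9 S1=3 S2=43 S3=-4 blocked=[3]
Op 10: conn=24 S1=3 S2=43 S3=-4 blocked=[3]
Op 11: conn=12 S1=3 S2=43 S3=-16 blocked=[3]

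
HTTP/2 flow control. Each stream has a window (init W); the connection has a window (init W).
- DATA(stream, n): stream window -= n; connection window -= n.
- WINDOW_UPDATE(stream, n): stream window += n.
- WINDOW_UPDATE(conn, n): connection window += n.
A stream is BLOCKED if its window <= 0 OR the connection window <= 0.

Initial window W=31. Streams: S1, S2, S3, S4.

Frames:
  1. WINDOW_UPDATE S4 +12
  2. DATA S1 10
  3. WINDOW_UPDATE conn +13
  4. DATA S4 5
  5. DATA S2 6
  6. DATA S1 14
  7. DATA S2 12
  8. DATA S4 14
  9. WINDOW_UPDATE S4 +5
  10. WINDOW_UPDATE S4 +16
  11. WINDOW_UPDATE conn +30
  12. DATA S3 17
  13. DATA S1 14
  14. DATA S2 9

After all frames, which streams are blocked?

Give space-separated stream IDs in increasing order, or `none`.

Op 1: conn=31 S1=31 S2=31 S3=31 S4=43 blocked=[]
Op 2: conn=21 S1=21 S2=31 S3=31 S4=43 blocked=[]
Op 3: conn=34 S1=21 S2=31 S3=31 S4=43 blocked=[]
Op 4: conn=29 S1=21 S2=31 S3=31 S4=38 blocked=[]
Op 5: conn=23 S1=21 S2=25 S3=31 S4=38 blocked=[]
Op 6: conn=9 S1=7 S2=25 S3=31 S4=38 blocked=[]
Op 7: conn=-3 S1=7 S2=13 S3=31 S4=38 blocked=[1, 2, 3, 4]
Op 8: conn=-17 S1=7 S2=13 S3=31 S4=24 blocked=[1, 2, 3, 4]
Op 9: conn=-17 S1=7 S2=13 S3=31 S4=29 blocked=[1, 2, 3, 4]
Op 10: conn=-17 S1=7 S2=13 S3=31 S4=45 blocked=[1, 2, 3, 4]
Op 11: conn=13 S1=7 S2=13 S3=31 S4=45 blocked=[]
Op 12: conn=-4 S1=7 S2=13 S3=14 S4=45 blocked=[1, 2, 3, 4]
Op 13: conn=-18 S1=-7 S2=13 S3=14 S4=45 blocked=[1, 2, 3, 4]
Op 14: conn=-27 S1=-7 S2=4 S3=14 S4=45 blocked=[1, 2, 3, 4]

Answer: S1 S2 S3 S4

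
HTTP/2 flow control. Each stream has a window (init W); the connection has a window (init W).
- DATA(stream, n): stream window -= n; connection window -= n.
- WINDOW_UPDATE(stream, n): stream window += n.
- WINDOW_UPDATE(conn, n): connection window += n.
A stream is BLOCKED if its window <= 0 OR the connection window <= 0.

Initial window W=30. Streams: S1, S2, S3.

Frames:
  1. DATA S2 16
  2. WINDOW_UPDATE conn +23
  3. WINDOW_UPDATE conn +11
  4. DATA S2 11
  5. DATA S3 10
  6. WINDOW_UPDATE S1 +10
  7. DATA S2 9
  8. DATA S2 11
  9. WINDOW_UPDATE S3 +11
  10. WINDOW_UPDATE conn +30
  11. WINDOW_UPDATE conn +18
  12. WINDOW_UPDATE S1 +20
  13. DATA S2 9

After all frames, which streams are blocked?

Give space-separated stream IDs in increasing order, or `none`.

Answer: S2

Derivation:
Op 1: conn=14 S1=30 S2=14 S3=30 blocked=[]
Op 2: conn=37 S1=30 S2=14 S3=30 blocked=[]
Op 3: conn=48 S1=30 S2=14 S3=30 blocked=[]
Op 4: conn=37 S1=30 S2=3 S3=30 blocked=[]
Op 5: conn=27 S1=30 S2=3 S3=20 blocked=[]
Op 6: conn=27 S1=40 S2=3 S3=20 blocked=[]
Op 7: conn=18 S1=40 S2=-6 S3=20 blocked=[2]
Op 8: conn=7 S1=40 S2=-17 S3=20 blocked=[2]
Op 9: conn=7 S1=40 S2=-17 S3=31 blocked=[2]
Op 10: conn=37 S1=40 S2=-17 S3=31 blocked=[2]
Op 11: conn=55 S1=40 S2=-17 S3=31 blocked=[2]
Op 12: conn=55 S1=60 S2=-17 S3=31 blocked=[2]
Op 13: conn=46 S1=60 S2=-26 S3=31 blocked=[2]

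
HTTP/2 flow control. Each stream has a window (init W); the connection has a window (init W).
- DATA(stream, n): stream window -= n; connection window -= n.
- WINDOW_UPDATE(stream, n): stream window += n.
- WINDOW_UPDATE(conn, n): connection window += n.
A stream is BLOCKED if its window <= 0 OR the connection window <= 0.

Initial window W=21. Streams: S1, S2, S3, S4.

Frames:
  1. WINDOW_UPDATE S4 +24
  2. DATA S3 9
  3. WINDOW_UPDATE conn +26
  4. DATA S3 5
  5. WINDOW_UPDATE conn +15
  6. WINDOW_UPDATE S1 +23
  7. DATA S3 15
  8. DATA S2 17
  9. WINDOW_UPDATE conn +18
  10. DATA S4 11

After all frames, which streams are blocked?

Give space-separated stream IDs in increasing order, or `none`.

Answer: S3

Derivation:
Op 1: conn=21 S1=21 S2=21 S3=21 S4=45 blocked=[]
Op 2: conn=12 S1=21 S2=21 S3=12 S4=45 blocked=[]
Op 3: conn=38 S1=21 S2=21 S3=12 S4=45 blocked=[]
Op 4: conn=33 S1=21 S2=21 S3=7 S4=45 blocked=[]
Op 5: conn=48 S1=21 S2=21 S3=7 S4=45 blocked=[]
Op 6: conn=48 S1=44 S2=21 S3=7 S4=45 blocked=[]
Op 7: conn=33 S1=44 S2=21 S3=-8 S4=45 blocked=[3]
Op 8: conn=16 S1=44 S2=4 S3=-8 S4=45 blocked=[3]
Op 9: conn=34 S1=44 S2=4 S3=-8 S4=45 blocked=[3]
Op 10: conn=23 S1=44 S2=4 S3=-8 S4=34 blocked=[3]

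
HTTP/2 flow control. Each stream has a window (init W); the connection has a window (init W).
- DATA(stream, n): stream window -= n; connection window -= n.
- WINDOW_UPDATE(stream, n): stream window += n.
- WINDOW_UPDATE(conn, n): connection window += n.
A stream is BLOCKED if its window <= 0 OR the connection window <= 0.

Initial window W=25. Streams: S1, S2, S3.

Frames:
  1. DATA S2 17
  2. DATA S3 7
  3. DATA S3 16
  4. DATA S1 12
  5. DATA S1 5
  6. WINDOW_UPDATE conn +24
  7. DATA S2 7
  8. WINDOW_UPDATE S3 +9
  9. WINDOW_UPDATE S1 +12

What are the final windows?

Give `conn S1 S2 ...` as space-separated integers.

Op 1: conn=8 S1=25 S2=8 S3=25 blocked=[]
Op 2: conn=1 S1=25 S2=8 S3=18 blocked=[]
Op 3: conn=-15 S1=25 S2=8 S3=2 blocked=[1, 2, 3]
Op 4: conn=-27 S1=13 S2=8 S3=2 blocked=[1, 2, 3]
Op 5: conn=-32 S1=8 S2=8 S3=2 blocked=[1, 2, 3]
Op 6: conn=-8 S1=8 S2=8 S3=2 blocked=[1, 2, 3]
Op 7: conn=-15 S1=8 S2=1 S3=2 blocked=[1, 2, 3]
Op 8: conn=-15 S1=8 S2=1 S3=11 blocked=[1, 2, 3]
Op 9: conn=-15 S1=20 S2=1 S3=11 blocked=[1, 2, 3]

Answer: -15 20 1 11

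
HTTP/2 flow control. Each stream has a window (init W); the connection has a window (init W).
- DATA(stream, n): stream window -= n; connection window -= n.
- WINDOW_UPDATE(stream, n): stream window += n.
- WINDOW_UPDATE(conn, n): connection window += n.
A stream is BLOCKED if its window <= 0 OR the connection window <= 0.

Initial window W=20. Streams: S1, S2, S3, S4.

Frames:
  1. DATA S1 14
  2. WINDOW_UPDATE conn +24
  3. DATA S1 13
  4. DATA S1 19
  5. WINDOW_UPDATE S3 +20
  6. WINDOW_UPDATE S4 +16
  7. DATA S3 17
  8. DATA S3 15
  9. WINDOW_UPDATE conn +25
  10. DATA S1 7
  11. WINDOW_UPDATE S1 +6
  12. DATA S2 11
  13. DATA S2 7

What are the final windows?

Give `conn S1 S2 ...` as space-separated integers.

Answer: -34 -27 2 8 36

Derivation:
Op 1: conn=6 S1=6 S2=20 S3=20 S4=20 blocked=[]
Op 2: conn=30 S1=6 S2=20 S3=20 S4=20 blocked=[]
Op 3: conn=17 S1=-7 S2=20 S3=20 S4=20 blocked=[1]
Op 4: conn=-2 S1=-26 S2=20 S3=20 S4=20 blocked=[1, 2, 3, 4]
Op 5: conn=-2 S1=-26 S2=20 S3=40 S4=20 blocked=[1, 2, 3, 4]
Op 6: conn=-2 S1=-26 S2=20 S3=40 S4=36 blocked=[1, 2, 3, 4]
Op 7: conn=-19 S1=-26 S2=20 S3=23 S4=36 blocked=[1, 2, 3, 4]
Op 8: conn=-34 S1=-26 S2=20 S3=8 S4=36 blocked=[1, 2, 3, 4]
Op 9: conn=-9 S1=-26 S2=20 S3=8 S4=36 blocked=[1, 2, 3, 4]
Op 10: conn=-16 S1=-33 S2=20 S3=8 S4=36 blocked=[1, 2, 3, 4]
Op 11: conn=-16 S1=-27 S2=20 S3=8 S4=36 blocked=[1, 2, 3, 4]
Op 12: conn=-27 S1=-27 S2=9 S3=8 S4=36 blocked=[1, 2, 3, 4]
Op 13: conn=-34 S1=-27 S2=2 S3=8 S4=36 blocked=[1, 2, 3, 4]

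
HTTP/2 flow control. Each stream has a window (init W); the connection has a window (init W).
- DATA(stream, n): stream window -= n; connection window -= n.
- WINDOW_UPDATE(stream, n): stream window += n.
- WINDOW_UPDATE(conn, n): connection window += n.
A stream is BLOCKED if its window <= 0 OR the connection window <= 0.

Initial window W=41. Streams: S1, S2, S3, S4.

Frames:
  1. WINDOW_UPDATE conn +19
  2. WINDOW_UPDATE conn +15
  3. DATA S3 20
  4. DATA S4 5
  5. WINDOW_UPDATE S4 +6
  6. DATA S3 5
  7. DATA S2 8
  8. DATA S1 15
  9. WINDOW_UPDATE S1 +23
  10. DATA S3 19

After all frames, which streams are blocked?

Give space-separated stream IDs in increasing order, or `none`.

Answer: S3

Derivation:
Op 1: conn=60 S1=41 S2=41 S3=41 S4=41 blocked=[]
Op 2: conn=75 S1=41 S2=41 S3=41 S4=41 blocked=[]
Op 3: conn=55 S1=41 S2=41 S3=21 S4=41 blocked=[]
Op 4: conn=50 S1=41 S2=41 S3=21 S4=36 blocked=[]
Op 5: conn=50 S1=41 S2=41 S3=21 S4=42 blocked=[]
Op 6: conn=45 S1=41 S2=41 S3=16 S4=42 blocked=[]
Op 7: conn=37 S1=41 S2=33 S3=16 S4=42 blocked=[]
Op 8: conn=22 S1=26 S2=33 S3=16 S4=42 blocked=[]
Op 9: conn=22 S1=49 S2=33 S3=16 S4=42 blocked=[]
Op 10: conn=3 S1=49 S2=33 S3=-3 S4=42 blocked=[3]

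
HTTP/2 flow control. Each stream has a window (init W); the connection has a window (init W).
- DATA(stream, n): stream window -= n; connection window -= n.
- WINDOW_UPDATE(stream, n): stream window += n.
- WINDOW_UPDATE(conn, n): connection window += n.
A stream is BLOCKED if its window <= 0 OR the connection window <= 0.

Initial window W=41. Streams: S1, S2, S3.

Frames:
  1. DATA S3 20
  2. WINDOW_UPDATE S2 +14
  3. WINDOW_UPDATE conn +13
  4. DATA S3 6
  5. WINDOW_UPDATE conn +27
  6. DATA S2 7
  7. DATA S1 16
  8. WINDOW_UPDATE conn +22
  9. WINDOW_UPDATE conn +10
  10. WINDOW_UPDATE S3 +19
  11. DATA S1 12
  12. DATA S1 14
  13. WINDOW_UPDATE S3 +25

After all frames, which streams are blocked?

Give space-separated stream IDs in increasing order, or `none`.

Op 1: conn=21 S1=41 S2=41 S3=21 blocked=[]
Op 2: conn=21 S1=41 S2=55 S3=21 blocked=[]
Op 3: conn=34 S1=41 S2=55 S3=21 blocked=[]
Op 4: conn=28 S1=41 S2=55 S3=15 blocked=[]
Op 5: conn=55 S1=41 S2=55 S3=15 blocked=[]
Op 6: conn=48 S1=41 S2=48 S3=15 blocked=[]
Op 7: conn=32 S1=25 S2=48 S3=15 blocked=[]
Op 8: conn=54 S1=25 S2=48 S3=15 blocked=[]
Op 9: conn=64 S1=25 S2=48 S3=15 blocked=[]
Op 10: conn=64 S1=25 S2=48 S3=34 blocked=[]
Op 11: conn=52 S1=13 S2=48 S3=34 blocked=[]
Op 12: conn=38 S1=-1 S2=48 S3=34 blocked=[1]
Op 13: conn=38 S1=-1 S2=48 S3=59 blocked=[1]

Answer: S1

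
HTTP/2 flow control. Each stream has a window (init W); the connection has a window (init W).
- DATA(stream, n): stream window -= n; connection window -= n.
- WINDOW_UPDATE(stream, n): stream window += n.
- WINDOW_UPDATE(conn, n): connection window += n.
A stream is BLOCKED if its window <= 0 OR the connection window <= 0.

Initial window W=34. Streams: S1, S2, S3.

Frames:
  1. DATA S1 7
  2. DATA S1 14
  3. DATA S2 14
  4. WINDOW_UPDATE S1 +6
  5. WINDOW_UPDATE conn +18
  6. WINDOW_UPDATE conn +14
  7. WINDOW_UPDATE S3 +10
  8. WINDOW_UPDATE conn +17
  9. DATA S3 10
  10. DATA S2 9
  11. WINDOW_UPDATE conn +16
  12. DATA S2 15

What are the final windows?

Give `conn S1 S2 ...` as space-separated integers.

Op 1: conn=27 S1=27 S2=34 S3=34 blocked=[]
Op 2: conn=13 S1=13 S2=34 S3=34 blocked=[]
Op 3: conn=-1 S1=13 S2=20 S3=34 blocked=[1, 2, 3]
Op 4: conn=-1 S1=19 S2=20 S3=34 blocked=[1, 2, 3]
Op 5: conn=17 S1=19 S2=20 S3=34 blocked=[]
Op 6: conn=31 S1=19 S2=20 S3=34 blocked=[]
Op 7: conn=31 S1=19 S2=20 S3=44 blocked=[]
Op 8: conn=48 S1=19 S2=20 S3=44 blocked=[]
Op 9: conn=38 S1=19 S2=20 S3=34 blocked=[]
Op 10: conn=29 S1=19 S2=11 S3=34 blocked=[]
Op 11: conn=45 S1=19 S2=11 S3=34 blocked=[]
Op 12: conn=30 S1=19 S2=-4 S3=34 blocked=[2]

Answer: 30 19 -4 34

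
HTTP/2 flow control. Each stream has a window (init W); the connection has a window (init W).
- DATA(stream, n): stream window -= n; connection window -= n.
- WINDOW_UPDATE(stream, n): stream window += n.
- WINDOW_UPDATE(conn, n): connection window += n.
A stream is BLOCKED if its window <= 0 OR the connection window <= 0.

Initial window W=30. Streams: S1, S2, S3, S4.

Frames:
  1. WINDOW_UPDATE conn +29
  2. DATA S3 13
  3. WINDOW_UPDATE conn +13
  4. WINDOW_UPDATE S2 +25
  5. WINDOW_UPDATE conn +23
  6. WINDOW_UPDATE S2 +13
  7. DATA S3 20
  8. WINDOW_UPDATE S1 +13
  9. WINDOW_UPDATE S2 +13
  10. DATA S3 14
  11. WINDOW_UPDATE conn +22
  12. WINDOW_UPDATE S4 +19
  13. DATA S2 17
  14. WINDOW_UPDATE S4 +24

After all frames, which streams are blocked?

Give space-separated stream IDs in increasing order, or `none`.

Op 1: conn=59 S1=30 S2=30 S3=30 S4=30 blocked=[]
Op 2: conn=46 S1=30 S2=30 S3=17 S4=30 blocked=[]
Op 3: conn=59 S1=30 S2=30 S3=17 S4=30 blocked=[]
Op 4: conn=59 S1=30 S2=55 S3=17 S4=30 blocked=[]
Op 5: conn=82 S1=30 S2=55 S3=17 S4=30 blocked=[]
Op 6: conn=82 S1=30 S2=68 S3=17 S4=30 blocked=[]
Op 7: conn=62 S1=30 S2=68 S3=-3 S4=30 blocked=[3]
Op 8: conn=62 S1=43 S2=68 S3=-3 S4=30 blocked=[3]
Op 9: conn=62 S1=43 S2=81 S3=-3 S4=30 blocked=[3]
Op 10: conn=48 S1=43 S2=81 S3=-17 S4=30 blocked=[3]
Op 11: conn=70 S1=43 S2=81 S3=-17 S4=30 blocked=[3]
Op 12: conn=70 S1=43 S2=81 S3=-17 S4=49 blocked=[3]
Op 13: conn=53 S1=43 S2=64 S3=-17 S4=49 blocked=[3]
Op 14: conn=53 S1=43 S2=64 S3=-17 S4=73 blocked=[3]

Answer: S3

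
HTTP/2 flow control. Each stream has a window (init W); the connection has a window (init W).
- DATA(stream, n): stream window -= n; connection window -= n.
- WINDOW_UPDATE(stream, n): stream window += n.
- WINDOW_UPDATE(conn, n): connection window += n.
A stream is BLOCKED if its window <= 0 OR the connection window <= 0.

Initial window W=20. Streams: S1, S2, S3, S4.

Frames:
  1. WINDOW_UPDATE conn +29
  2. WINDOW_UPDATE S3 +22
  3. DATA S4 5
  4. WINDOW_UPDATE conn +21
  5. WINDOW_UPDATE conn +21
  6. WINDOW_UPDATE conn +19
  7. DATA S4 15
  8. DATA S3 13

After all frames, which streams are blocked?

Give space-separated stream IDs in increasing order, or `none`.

Op 1: conn=49 S1=20 S2=20 S3=20 S4=20 blocked=[]
Op 2: conn=49 S1=20 S2=20 S3=42 S4=20 blocked=[]
Op 3: conn=44 S1=20 S2=20 S3=42 S4=15 blocked=[]
Op 4: conn=65 S1=20 S2=20 S3=42 S4=15 blocked=[]
Op 5: conn=86 S1=20 S2=20 S3=42 S4=15 blocked=[]
Op 6: conn=105 S1=20 S2=20 S3=42 S4=15 blocked=[]
Op 7: conn=90 S1=20 S2=20 S3=42 S4=0 blocked=[4]
Op 8: conn=77 S1=20 S2=20 S3=29 S4=0 blocked=[4]

Answer: S4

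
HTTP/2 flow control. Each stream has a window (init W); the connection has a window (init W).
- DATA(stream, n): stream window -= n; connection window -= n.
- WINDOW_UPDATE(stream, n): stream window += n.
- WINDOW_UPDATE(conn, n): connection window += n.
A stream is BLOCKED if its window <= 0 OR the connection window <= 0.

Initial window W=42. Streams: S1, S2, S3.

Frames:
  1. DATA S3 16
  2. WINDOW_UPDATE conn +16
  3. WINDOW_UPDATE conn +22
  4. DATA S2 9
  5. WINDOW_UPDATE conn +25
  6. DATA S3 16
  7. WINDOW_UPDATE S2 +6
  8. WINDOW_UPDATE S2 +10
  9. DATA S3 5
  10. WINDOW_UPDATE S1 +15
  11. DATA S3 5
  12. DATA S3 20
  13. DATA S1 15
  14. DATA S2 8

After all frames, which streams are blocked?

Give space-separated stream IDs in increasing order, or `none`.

Op 1: conn=26 S1=42 S2=42 S3=26 blocked=[]
Op 2: conn=42 S1=42 S2=42 S3=26 blocked=[]
Op 3: conn=64 S1=42 S2=42 S3=26 blocked=[]
Op 4: conn=55 S1=42 S2=33 S3=26 blocked=[]
Op 5: conn=80 S1=42 S2=33 S3=26 blocked=[]
Op 6: conn=64 S1=42 S2=33 S3=10 blocked=[]
Op 7: conn=64 S1=42 S2=39 S3=10 blocked=[]
Op 8: conn=64 S1=42 S2=49 S3=10 blocked=[]
Op 9: conn=59 S1=42 S2=49 S3=5 blocked=[]
Op 10: conn=59 S1=57 S2=49 S3=5 blocked=[]
Op 11: conn=54 S1=57 S2=49 S3=0 blocked=[3]
Op 12: conn=34 S1=57 S2=49 S3=-20 blocked=[3]
Op 13: conn=19 S1=42 S2=49 S3=-20 blocked=[3]
Op 14: conn=11 S1=42 S2=41 S3=-20 blocked=[3]

Answer: S3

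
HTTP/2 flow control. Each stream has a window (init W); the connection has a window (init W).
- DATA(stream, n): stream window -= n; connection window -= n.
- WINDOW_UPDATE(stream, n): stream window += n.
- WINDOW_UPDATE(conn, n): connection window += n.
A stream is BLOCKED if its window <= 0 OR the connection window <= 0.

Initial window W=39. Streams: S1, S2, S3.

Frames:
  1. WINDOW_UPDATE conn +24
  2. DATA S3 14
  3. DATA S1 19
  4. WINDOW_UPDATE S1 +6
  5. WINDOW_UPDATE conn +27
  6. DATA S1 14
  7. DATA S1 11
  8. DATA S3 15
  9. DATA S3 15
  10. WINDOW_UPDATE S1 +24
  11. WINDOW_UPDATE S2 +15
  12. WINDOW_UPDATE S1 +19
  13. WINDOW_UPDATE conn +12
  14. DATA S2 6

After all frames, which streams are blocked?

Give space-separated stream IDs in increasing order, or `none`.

Op 1: conn=63 S1=39 S2=39 S3=39 blocked=[]
Op 2: conn=49 S1=39 S2=39 S3=25 blocked=[]
Op 3: conn=30 S1=20 S2=39 S3=25 blocked=[]
Op 4: conn=30 S1=26 S2=39 S3=25 blocked=[]
Op 5: conn=57 S1=26 S2=39 S3=25 blocked=[]
Op 6: conn=43 S1=12 S2=39 S3=25 blocked=[]
Op 7: conn=32 S1=1 S2=39 S3=25 blocked=[]
Op 8: conn=17 S1=1 S2=39 S3=10 blocked=[]
Op 9: conn=2 S1=1 S2=39 S3=-5 blocked=[3]
Op 10: conn=2 S1=25 S2=39 S3=-5 blocked=[3]
Op 11: conn=2 S1=25 S2=54 S3=-5 blocked=[3]
Op 12: conn=2 S1=44 S2=54 S3=-5 blocked=[3]
Op 13: conn=14 S1=44 S2=54 S3=-5 blocked=[3]
Op 14: conn=8 S1=44 S2=48 S3=-5 blocked=[3]

Answer: S3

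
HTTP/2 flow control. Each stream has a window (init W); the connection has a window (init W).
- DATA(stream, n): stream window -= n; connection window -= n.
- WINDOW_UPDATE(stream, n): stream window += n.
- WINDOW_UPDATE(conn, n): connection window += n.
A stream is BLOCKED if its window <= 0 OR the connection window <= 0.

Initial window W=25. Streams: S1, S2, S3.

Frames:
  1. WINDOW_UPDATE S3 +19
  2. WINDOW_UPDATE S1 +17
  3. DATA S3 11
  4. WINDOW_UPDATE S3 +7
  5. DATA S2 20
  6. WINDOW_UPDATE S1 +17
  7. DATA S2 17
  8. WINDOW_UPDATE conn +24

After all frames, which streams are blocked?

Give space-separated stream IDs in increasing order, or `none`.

Answer: S2

Derivation:
Op 1: conn=25 S1=25 S2=25 S3=44 blocked=[]
Op 2: conn=25 S1=42 S2=25 S3=44 blocked=[]
Op 3: conn=14 S1=42 S2=25 S3=33 blocked=[]
Op 4: conn=14 S1=42 S2=25 S3=40 blocked=[]
Op 5: conn=-6 S1=42 S2=5 S3=40 blocked=[1, 2, 3]
Op 6: conn=-6 S1=59 S2=5 S3=40 blocked=[1, 2, 3]
Op 7: conn=-23 S1=59 S2=-12 S3=40 blocked=[1, 2, 3]
Op 8: conn=1 S1=59 S2=-12 S3=40 blocked=[2]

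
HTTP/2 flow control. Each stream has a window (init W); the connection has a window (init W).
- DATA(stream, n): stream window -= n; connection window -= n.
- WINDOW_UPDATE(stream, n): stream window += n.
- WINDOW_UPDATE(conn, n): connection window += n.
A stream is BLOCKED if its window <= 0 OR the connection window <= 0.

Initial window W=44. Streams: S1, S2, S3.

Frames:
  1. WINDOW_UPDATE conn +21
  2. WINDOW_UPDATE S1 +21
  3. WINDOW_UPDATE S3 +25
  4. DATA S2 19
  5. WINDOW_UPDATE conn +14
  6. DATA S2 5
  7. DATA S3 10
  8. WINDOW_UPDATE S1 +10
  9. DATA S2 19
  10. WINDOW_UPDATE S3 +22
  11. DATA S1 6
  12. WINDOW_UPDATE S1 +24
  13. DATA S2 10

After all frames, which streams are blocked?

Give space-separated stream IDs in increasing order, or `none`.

Op 1: conn=65 S1=44 S2=44 S3=44 blocked=[]
Op 2: conn=65 S1=65 S2=44 S3=44 blocked=[]
Op 3: conn=65 S1=65 S2=44 S3=69 blocked=[]
Op 4: conn=46 S1=65 S2=25 S3=69 blocked=[]
Op 5: conn=60 S1=65 S2=25 S3=69 blocked=[]
Op 6: conn=55 S1=65 S2=20 S3=69 blocked=[]
Op 7: conn=45 S1=65 S2=20 S3=59 blocked=[]
Op 8: conn=45 S1=75 S2=20 S3=59 blocked=[]
Op 9: conn=26 S1=75 S2=1 S3=59 blocked=[]
Op 10: conn=26 S1=75 S2=1 S3=81 blocked=[]
Op 11: conn=20 S1=69 S2=1 S3=81 blocked=[]
Op 12: conn=20 S1=93 S2=1 S3=81 blocked=[]
Op 13: conn=10 S1=93 S2=-9 S3=81 blocked=[2]

Answer: S2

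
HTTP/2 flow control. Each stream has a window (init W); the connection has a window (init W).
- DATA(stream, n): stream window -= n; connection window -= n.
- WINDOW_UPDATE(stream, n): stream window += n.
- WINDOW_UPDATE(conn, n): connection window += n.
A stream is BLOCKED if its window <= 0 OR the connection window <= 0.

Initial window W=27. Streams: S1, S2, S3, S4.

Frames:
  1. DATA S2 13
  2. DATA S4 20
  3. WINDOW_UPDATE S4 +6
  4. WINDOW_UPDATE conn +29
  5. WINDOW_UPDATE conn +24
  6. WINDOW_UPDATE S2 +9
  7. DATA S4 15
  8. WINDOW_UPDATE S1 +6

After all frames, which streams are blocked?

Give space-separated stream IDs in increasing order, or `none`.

Op 1: conn=14 S1=27 S2=14 S3=27 S4=27 blocked=[]
Op 2: conn=-6 S1=27 S2=14 S3=27 S4=7 blocked=[1, 2, 3, 4]
Op 3: conn=-6 S1=27 S2=14 S3=27 S4=13 blocked=[1, 2, 3, 4]
Op 4: conn=23 S1=27 S2=14 S3=27 S4=13 blocked=[]
Op 5: conn=47 S1=27 S2=14 S3=27 S4=13 blocked=[]
Op 6: conn=47 S1=27 S2=23 S3=27 S4=13 blocked=[]
Op 7: conn=32 S1=27 S2=23 S3=27 S4=-2 blocked=[4]
Op 8: conn=32 S1=33 S2=23 S3=27 S4=-2 blocked=[4]

Answer: S4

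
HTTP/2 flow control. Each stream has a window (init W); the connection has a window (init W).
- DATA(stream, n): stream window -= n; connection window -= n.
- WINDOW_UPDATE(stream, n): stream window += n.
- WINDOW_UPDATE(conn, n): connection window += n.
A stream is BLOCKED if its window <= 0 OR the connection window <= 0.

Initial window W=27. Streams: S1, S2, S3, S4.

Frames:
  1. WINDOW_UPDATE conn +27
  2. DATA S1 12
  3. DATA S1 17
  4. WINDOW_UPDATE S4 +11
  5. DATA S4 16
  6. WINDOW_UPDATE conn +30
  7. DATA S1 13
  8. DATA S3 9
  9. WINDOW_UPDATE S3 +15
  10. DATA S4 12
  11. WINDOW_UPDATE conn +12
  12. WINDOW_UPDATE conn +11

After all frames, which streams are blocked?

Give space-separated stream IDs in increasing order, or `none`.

Answer: S1

Derivation:
Op 1: conn=54 S1=27 S2=27 S3=27 S4=27 blocked=[]
Op 2: conn=42 S1=15 S2=27 S3=27 S4=27 blocked=[]
Op 3: conn=25 S1=-2 S2=27 S3=27 S4=27 blocked=[1]
Op 4: conn=25 S1=-2 S2=27 S3=27 S4=38 blocked=[1]
Op 5: conn=9 S1=-2 S2=27 S3=27 S4=22 blocked=[1]
Op 6: conn=39 S1=-2 S2=27 S3=27 S4=22 blocked=[1]
Op 7: conn=26 S1=-15 S2=27 S3=27 S4=22 blocked=[1]
Op 8: conn=17 S1=-15 S2=27 S3=18 S4=22 blocked=[1]
Op 9: conn=17 S1=-15 S2=27 S3=33 S4=22 blocked=[1]
Op 10: conn=5 S1=-15 S2=27 S3=33 S4=10 blocked=[1]
Op 11: conn=17 S1=-15 S2=27 S3=33 S4=10 blocked=[1]
Op 12: conn=28 S1=-15 S2=27 S3=33 S4=10 blocked=[1]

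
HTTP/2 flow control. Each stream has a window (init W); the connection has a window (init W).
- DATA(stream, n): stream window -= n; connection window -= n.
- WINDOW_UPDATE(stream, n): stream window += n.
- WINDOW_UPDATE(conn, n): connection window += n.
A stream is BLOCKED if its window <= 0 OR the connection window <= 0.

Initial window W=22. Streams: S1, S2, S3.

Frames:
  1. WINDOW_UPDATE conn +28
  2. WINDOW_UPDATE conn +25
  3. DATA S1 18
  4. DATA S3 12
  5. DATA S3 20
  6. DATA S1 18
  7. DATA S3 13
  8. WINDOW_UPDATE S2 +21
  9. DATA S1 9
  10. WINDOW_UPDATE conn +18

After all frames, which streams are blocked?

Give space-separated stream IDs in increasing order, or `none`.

Answer: S1 S3

Derivation:
Op 1: conn=50 S1=22 S2=22 S3=22 blocked=[]
Op 2: conn=75 S1=22 S2=22 S3=22 blocked=[]
Op 3: conn=57 S1=4 S2=22 S3=22 blocked=[]
Op 4: conn=45 S1=4 S2=22 S3=10 blocked=[]
Op 5: conn=25 S1=4 S2=22 S3=-10 blocked=[3]
Op 6: conn=7 S1=-14 S2=22 S3=-10 blocked=[1, 3]
Op 7: conn=-6 S1=-14 S2=22 S3=-23 blocked=[1, 2, 3]
Op 8: conn=-6 S1=-14 S2=43 S3=-23 blocked=[1, 2, 3]
Op 9: conn=-15 S1=-23 S2=43 S3=-23 blocked=[1, 2, 3]
Op 10: conn=3 S1=-23 S2=43 S3=-23 blocked=[1, 3]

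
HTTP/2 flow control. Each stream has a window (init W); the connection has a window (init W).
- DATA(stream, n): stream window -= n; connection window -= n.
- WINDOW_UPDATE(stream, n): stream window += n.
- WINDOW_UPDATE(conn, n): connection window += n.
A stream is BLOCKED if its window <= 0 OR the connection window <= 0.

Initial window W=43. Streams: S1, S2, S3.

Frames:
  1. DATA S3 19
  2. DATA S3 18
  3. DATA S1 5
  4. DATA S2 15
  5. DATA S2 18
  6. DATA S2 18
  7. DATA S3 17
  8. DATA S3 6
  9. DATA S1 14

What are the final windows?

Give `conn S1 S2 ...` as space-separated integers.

Answer: -87 24 -8 -17

Derivation:
Op 1: conn=24 S1=43 S2=43 S3=24 blocked=[]
Op 2: conn=6 S1=43 S2=43 S3=6 blocked=[]
Op 3: conn=1 S1=38 S2=43 S3=6 blocked=[]
Op 4: conn=-14 S1=38 S2=28 S3=6 blocked=[1, 2, 3]
Op 5: conn=-32 S1=38 S2=10 S3=6 blocked=[1, 2, 3]
Op 6: conn=-50 S1=38 S2=-8 S3=6 blocked=[1, 2, 3]
Op 7: conn=-67 S1=38 S2=-8 S3=-11 blocked=[1, 2, 3]
Op 8: conn=-73 S1=38 S2=-8 S3=-17 blocked=[1, 2, 3]
Op 9: conn=-87 S1=24 S2=-8 S3=-17 blocked=[1, 2, 3]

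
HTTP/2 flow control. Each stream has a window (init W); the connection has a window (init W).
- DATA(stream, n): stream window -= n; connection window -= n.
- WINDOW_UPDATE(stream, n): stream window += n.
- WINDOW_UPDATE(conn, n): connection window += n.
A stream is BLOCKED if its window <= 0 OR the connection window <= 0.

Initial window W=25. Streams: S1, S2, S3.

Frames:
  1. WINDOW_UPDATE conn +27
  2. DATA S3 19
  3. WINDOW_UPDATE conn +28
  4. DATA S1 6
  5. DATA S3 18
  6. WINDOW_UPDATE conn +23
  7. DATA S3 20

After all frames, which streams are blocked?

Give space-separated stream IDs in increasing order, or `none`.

Answer: S3

Derivation:
Op 1: conn=52 S1=25 S2=25 S3=25 blocked=[]
Op 2: conn=33 S1=25 S2=25 S3=6 blocked=[]
Op 3: conn=61 S1=25 S2=25 S3=6 blocked=[]
Op 4: conn=55 S1=19 S2=25 S3=6 blocked=[]
Op 5: conn=37 S1=19 S2=25 S3=-12 blocked=[3]
Op 6: conn=60 S1=19 S2=25 S3=-12 blocked=[3]
Op 7: conn=40 S1=19 S2=25 S3=-32 blocked=[3]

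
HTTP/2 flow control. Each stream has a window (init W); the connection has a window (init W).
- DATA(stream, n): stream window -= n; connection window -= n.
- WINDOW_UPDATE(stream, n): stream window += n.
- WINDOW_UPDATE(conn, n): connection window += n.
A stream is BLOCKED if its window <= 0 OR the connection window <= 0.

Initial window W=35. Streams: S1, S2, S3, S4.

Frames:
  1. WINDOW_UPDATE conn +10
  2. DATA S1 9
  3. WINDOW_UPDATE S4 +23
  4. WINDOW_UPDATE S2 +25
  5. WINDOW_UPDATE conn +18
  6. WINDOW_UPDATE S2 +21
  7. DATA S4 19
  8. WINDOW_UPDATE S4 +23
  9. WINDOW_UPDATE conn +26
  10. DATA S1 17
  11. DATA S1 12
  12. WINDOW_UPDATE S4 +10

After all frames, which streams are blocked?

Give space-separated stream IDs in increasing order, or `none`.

Answer: S1

Derivation:
Op 1: conn=45 S1=35 S2=35 S3=35 S4=35 blocked=[]
Op 2: conn=36 S1=26 S2=35 S3=35 S4=35 blocked=[]
Op 3: conn=36 S1=26 S2=35 S3=35 S4=58 blocked=[]
Op 4: conn=36 S1=26 S2=60 S3=35 S4=58 blocked=[]
Op 5: conn=54 S1=26 S2=60 S3=35 S4=58 blocked=[]
Op 6: conn=54 S1=26 S2=81 S3=35 S4=58 blocked=[]
Op 7: conn=35 S1=26 S2=81 S3=35 S4=39 blocked=[]
Op 8: conn=35 S1=26 S2=81 S3=35 S4=62 blocked=[]
Op 9: conn=61 S1=26 S2=81 S3=35 S4=62 blocked=[]
Op 10: conn=44 S1=9 S2=81 S3=35 S4=62 blocked=[]
Op 11: conn=32 S1=-3 S2=81 S3=35 S4=62 blocked=[1]
Op 12: conn=32 S1=-3 S2=81 S3=35 S4=72 blocked=[1]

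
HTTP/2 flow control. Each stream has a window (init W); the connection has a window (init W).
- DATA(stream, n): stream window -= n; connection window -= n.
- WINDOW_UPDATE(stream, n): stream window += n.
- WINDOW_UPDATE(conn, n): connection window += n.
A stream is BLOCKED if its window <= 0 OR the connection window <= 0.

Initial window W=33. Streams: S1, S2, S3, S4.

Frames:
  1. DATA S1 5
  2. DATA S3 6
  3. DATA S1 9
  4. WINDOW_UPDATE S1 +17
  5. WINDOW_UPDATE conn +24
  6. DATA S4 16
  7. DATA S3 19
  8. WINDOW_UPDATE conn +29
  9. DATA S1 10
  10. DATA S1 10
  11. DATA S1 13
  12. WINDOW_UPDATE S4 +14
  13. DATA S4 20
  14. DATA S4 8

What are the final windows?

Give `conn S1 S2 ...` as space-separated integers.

Op 1: conn=28 S1=28 S2=33 S3=33 S4=33 blocked=[]
Op 2: conn=22 S1=28 S2=33 S3=27 S4=33 blocked=[]
Op 3: conn=13 S1=19 S2=33 S3=27 S4=33 blocked=[]
Op 4: conn=13 S1=36 S2=33 S3=27 S4=33 blocked=[]
Op 5: conn=37 S1=36 S2=33 S3=27 S4=33 blocked=[]
Op 6: conn=21 S1=36 S2=33 S3=27 S4=17 blocked=[]
Op 7: conn=2 S1=36 S2=33 S3=8 S4=17 blocked=[]
Op 8: conn=31 S1=36 S2=33 S3=8 S4=17 blocked=[]
Op 9: conn=21 S1=26 S2=33 S3=8 S4=17 blocked=[]
Op 10: conn=11 S1=16 S2=33 S3=8 S4=17 blocked=[]
Op 11: conn=-2 S1=3 S2=33 S3=8 S4=17 blocked=[1, 2, 3, 4]
Op 12: conn=-2 S1=3 S2=33 S3=8 S4=31 blocked=[1, 2, 3, 4]
Op 13: conn=-22 S1=3 S2=33 S3=8 S4=11 blocked=[1, 2, 3, 4]
Op 14: conn=-30 S1=3 S2=33 S3=8 S4=3 blocked=[1, 2, 3, 4]

Answer: -30 3 33 8 3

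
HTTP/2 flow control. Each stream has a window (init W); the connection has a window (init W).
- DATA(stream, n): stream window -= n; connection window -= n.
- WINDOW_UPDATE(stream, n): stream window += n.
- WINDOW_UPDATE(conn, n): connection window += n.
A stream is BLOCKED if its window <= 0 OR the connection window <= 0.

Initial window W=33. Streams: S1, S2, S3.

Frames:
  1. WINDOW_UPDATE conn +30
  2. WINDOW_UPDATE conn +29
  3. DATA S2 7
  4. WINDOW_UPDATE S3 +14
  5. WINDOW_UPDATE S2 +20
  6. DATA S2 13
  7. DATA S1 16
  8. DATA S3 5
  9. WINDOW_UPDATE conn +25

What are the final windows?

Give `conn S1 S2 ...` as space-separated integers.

Op 1: conn=63 S1=33 S2=33 S3=33 blocked=[]
Op 2: conn=92 S1=33 S2=33 S3=33 blocked=[]
Op 3: conn=85 S1=33 S2=26 S3=33 blocked=[]
Op 4: conn=85 S1=33 S2=26 S3=47 blocked=[]
Op 5: conn=85 S1=33 S2=46 S3=47 blocked=[]
Op 6: conn=72 S1=33 S2=33 S3=47 blocked=[]
Op 7: conn=56 S1=17 S2=33 S3=47 blocked=[]
Op 8: conn=51 S1=17 S2=33 S3=42 blocked=[]
Op 9: conn=76 S1=17 S2=33 S3=42 blocked=[]

Answer: 76 17 33 42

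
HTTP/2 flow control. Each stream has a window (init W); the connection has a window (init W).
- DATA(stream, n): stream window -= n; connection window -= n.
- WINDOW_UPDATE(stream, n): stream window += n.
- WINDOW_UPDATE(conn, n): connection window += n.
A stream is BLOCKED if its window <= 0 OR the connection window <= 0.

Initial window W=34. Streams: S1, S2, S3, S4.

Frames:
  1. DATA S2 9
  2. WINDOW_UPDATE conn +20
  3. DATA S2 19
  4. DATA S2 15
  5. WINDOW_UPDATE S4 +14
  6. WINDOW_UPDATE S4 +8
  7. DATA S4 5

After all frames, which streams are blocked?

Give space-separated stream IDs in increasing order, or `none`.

Op 1: conn=25 S1=34 S2=25 S3=34 S4=34 blocked=[]
Op 2: conn=45 S1=34 S2=25 S3=34 S4=34 blocked=[]
Op 3: conn=26 S1=34 S2=6 S3=34 S4=34 blocked=[]
Op 4: conn=11 S1=34 S2=-9 S3=34 S4=34 blocked=[2]
Op 5: conn=11 S1=34 S2=-9 S3=34 S4=48 blocked=[2]
Op 6: conn=11 S1=34 S2=-9 S3=34 S4=56 blocked=[2]
Op 7: conn=6 S1=34 S2=-9 S3=34 S4=51 blocked=[2]

Answer: S2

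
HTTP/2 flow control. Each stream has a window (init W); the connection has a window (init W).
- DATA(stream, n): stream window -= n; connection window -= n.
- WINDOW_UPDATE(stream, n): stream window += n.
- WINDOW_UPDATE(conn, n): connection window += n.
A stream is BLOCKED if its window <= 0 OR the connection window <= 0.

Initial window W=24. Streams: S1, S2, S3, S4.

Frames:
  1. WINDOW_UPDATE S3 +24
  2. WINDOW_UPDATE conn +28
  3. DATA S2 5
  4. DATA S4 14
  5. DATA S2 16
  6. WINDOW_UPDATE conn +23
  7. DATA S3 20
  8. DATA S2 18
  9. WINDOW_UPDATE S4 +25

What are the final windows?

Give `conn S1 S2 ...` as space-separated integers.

Op 1: conn=24 S1=24 S2=24 S3=48 S4=24 blocked=[]
Op 2: conn=52 S1=24 S2=24 S3=48 S4=24 blocked=[]
Op 3: conn=47 S1=24 S2=19 S3=48 S4=24 blocked=[]
Op 4: conn=33 S1=24 S2=19 S3=48 S4=10 blocked=[]
Op 5: conn=17 S1=24 S2=3 S3=48 S4=10 blocked=[]
Op 6: conn=40 S1=24 S2=3 S3=48 S4=10 blocked=[]
Op 7: conn=20 S1=24 S2=3 S3=28 S4=10 blocked=[]
Op 8: conn=2 S1=24 S2=-15 S3=28 S4=10 blocked=[2]
Op 9: conn=2 S1=24 S2=-15 S3=28 S4=35 blocked=[2]

Answer: 2 24 -15 28 35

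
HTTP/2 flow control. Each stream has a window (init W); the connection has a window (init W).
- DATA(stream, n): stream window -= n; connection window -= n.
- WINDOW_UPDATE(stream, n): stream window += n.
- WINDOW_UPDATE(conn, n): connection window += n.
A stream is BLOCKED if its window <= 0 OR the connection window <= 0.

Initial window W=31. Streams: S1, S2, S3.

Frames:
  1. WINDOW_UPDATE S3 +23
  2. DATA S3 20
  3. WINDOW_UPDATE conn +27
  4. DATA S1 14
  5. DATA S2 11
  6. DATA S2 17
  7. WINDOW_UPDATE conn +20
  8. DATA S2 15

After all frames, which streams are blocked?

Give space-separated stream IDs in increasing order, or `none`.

Answer: S2

Derivation:
Op 1: conn=31 S1=31 S2=31 S3=54 blocked=[]
Op 2: conn=11 S1=31 S2=31 S3=34 blocked=[]
Op 3: conn=38 S1=31 S2=31 S3=34 blocked=[]
Op 4: conn=24 S1=17 S2=31 S3=34 blocked=[]
Op 5: conn=13 S1=17 S2=20 S3=34 blocked=[]
Op 6: conn=-4 S1=17 S2=3 S3=34 blocked=[1, 2, 3]
Op 7: conn=16 S1=17 S2=3 S3=34 blocked=[]
Op 8: conn=1 S1=17 S2=-12 S3=34 blocked=[2]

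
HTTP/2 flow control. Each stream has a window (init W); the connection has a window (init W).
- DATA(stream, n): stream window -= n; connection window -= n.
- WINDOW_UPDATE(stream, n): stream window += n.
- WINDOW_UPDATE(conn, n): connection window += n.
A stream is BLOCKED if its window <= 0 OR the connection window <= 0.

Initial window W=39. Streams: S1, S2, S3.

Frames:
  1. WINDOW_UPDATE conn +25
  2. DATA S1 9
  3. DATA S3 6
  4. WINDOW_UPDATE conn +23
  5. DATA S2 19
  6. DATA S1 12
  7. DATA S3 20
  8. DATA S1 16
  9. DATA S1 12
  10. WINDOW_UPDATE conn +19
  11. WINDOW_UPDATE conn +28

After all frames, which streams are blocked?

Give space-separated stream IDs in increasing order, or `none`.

Answer: S1

Derivation:
Op 1: conn=64 S1=39 S2=39 S3=39 blocked=[]
Op 2: conn=55 S1=30 S2=39 S3=39 blocked=[]
Op 3: conn=49 S1=30 S2=39 S3=33 blocked=[]
Op 4: conn=72 S1=30 S2=39 S3=33 blocked=[]
Op 5: conn=53 S1=30 S2=20 S3=33 blocked=[]
Op 6: conn=41 S1=18 S2=20 S3=33 blocked=[]
Op 7: conn=21 S1=18 S2=20 S3=13 blocked=[]
Op 8: conn=5 S1=2 S2=20 S3=13 blocked=[]
Op 9: conn=-7 S1=-10 S2=20 S3=13 blocked=[1, 2, 3]
Op 10: conn=12 S1=-10 S2=20 S3=13 blocked=[1]
Op 11: conn=40 S1=-10 S2=20 S3=13 blocked=[1]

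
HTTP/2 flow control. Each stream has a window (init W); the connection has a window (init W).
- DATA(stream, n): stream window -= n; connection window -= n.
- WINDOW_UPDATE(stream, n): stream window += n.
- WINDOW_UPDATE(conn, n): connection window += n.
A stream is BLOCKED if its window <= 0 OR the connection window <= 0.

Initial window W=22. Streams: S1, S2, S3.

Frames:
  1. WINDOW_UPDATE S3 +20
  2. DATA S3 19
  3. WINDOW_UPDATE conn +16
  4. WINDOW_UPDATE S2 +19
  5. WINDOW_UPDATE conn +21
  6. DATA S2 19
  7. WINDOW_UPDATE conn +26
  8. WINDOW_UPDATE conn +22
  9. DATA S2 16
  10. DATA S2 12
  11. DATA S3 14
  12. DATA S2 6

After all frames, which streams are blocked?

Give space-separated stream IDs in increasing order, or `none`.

Answer: S2

Derivation:
Op 1: conn=22 S1=22 S2=22 S3=42 blocked=[]
Op 2: conn=3 S1=22 S2=22 S3=23 blocked=[]
Op 3: conn=19 S1=22 S2=22 S3=23 blocked=[]
Op 4: conn=19 S1=22 S2=41 S3=23 blocked=[]
Op 5: conn=40 S1=22 S2=41 S3=23 blocked=[]
Op 6: conn=21 S1=22 S2=22 S3=23 blocked=[]
Op 7: conn=47 S1=22 S2=22 S3=23 blocked=[]
Op 8: conn=69 S1=22 S2=22 S3=23 blocked=[]
Op 9: conn=53 S1=22 S2=6 S3=23 blocked=[]
Op 10: conn=41 S1=22 S2=-6 S3=23 blocked=[2]
Op 11: conn=27 S1=22 S2=-6 S3=9 blocked=[2]
Op 12: conn=21 S1=22 S2=-12 S3=9 blocked=[2]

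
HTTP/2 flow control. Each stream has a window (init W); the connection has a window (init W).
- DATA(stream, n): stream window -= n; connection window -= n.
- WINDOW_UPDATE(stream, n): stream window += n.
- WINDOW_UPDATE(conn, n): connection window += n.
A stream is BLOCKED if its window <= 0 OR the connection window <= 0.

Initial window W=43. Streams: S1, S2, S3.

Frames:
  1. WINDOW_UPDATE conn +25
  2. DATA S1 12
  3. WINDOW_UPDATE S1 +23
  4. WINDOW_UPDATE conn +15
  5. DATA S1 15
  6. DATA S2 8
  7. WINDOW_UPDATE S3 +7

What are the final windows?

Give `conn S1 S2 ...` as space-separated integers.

Op 1: conn=68 S1=43 S2=43 S3=43 blocked=[]
Op 2: conn=56 S1=31 S2=43 S3=43 blocked=[]
Op 3: conn=56 S1=54 S2=43 S3=43 blocked=[]
Op 4: conn=71 S1=54 S2=43 S3=43 blocked=[]
Op 5: conn=56 S1=39 S2=43 S3=43 blocked=[]
Op 6: conn=48 S1=39 S2=35 S3=43 blocked=[]
Op 7: conn=48 S1=39 S2=35 S3=50 blocked=[]

Answer: 48 39 35 50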